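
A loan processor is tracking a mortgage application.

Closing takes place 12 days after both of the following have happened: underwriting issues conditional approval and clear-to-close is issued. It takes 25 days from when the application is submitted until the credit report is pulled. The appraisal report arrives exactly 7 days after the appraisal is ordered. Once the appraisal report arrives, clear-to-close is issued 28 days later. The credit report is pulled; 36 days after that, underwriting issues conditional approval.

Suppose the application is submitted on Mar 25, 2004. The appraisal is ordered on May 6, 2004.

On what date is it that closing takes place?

Jun 22, 2004

The application is submitted: Mar 25, 2004.
The credit report is pulled: Mar 25, 2004 + 25 days = Apr 19, 2004.
Underwriting issues conditional approval: Apr 19, 2004 + 36 days = May 25, 2004.
The appraisal is ordered: May 6, 2004.
The appraisal report arrives: May 6, 2004 + 7 days = May 13, 2004.
Clear-to-close is issued: May 13, 2004 + 28 days = Jun 10, 2004.
Both prerequisites met — underwriting issues conditional approval (May 25, 2004), clear-to-close is issued (Jun 10, 2004); the later is Jun 10, 2004.
Closing takes place: Jun 10, 2004 + 12 days = Jun 22, 2004.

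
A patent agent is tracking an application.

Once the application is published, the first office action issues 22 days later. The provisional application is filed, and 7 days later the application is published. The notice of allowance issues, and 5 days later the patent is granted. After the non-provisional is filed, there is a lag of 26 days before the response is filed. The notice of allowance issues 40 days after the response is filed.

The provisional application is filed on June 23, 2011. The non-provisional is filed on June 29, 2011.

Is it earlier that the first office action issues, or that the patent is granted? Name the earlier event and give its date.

The first office action issues — July 22, 2011

The provisional application is filed: Jun 23, 2011.
The application is published: Jun 23, 2011 + 7 days = Jun 30, 2011.
The first office action issues: Jun 30, 2011 + 22 days = Jul 22, 2011.
The non-provisional is filed: Jun 29, 2011.
The response is filed: Jun 29, 2011 + 26 days = Jul 25, 2011.
The notice of allowance issues: Jul 25, 2011 + 40 days = Sep 3, 2011.
The patent is granted: Sep 3, 2011 + 5 days = Sep 8, 2011.
Comparing: the first office action issues on Jul 22, 2011 vs the patent is granted on Sep 8, 2011. Earlier: the first office action issues.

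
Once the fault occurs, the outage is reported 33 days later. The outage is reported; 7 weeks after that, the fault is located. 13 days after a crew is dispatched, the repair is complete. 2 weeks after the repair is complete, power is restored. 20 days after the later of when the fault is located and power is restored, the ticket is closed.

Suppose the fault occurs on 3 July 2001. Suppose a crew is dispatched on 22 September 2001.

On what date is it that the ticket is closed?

8 November 2001

The fault occurs: Jul 3, 2001.
The outage is reported: Jul 3, 2001 + 33 days = Aug 5, 2001.
The fault is located: Aug 5, 2001 + 7 weeks = Sep 23, 2001.
A crew is dispatched: Sep 22, 2001.
The repair is complete: Sep 22, 2001 + 13 days = Oct 5, 2001.
Power is restored: Oct 5, 2001 + 2 weeks = Oct 19, 2001.
Both prerequisites met — the fault is located (Sep 23, 2001), power is restored (Oct 19, 2001); the later is Oct 19, 2001.
The ticket is closed: Oct 19, 2001 + 20 days = Nov 8, 2001.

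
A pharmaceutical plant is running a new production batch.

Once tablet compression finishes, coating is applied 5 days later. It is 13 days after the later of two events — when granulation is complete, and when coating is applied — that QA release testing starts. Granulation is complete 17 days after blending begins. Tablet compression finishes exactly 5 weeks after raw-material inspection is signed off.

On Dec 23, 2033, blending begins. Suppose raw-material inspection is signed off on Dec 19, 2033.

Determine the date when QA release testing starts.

Blending begins: Dec 23, 2033.
Granulation is complete: Dec 23, 2033 + 17 days = Jan 9, 2034.
Raw-material inspection is signed off: Dec 19, 2033.
Tablet compression finishes: Dec 19, 2033 + 5 weeks = Jan 23, 2034.
Coating is applied: Jan 23, 2034 + 5 days = Jan 28, 2034.
Both prerequisites met — granulation is complete (Jan 9, 2034), coating is applied (Jan 28, 2034); the later is Jan 28, 2034.
QA release testing starts: Jan 28, 2034 + 13 days = Feb 10, 2034.

Feb 10, 2034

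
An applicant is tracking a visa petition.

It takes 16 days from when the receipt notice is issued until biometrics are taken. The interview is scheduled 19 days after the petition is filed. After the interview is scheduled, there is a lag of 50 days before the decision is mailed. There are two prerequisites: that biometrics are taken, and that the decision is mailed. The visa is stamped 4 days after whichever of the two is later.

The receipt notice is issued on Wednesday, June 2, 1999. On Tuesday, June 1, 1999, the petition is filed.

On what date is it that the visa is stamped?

The receipt notice is issued: Jun 2, 1999.
Biometrics are taken: Jun 2, 1999 + 16 days = Jun 18, 1999.
The petition is filed: Jun 1, 1999.
The interview is scheduled: Jun 1, 1999 + 19 days = Jun 20, 1999.
The decision is mailed: Jun 20, 1999 + 50 days = Aug 9, 1999.
Both prerequisites met — biometrics are taken (Jun 18, 1999), the decision is mailed (Aug 9, 1999); the later is Aug 9, 1999.
The visa is stamped: Aug 9, 1999 + 4 days = Aug 13, 1999.

Friday, August 13, 1999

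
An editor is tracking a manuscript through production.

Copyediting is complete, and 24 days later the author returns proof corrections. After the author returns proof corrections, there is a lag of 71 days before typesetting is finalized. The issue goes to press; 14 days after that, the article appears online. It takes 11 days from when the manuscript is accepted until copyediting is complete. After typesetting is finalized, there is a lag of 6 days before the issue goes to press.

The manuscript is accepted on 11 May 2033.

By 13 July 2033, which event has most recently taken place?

The author returns proof corrections

The manuscript is accepted: May 11, 2033.
Copyediting is complete: May 11, 2033 + 11 days = May 22, 2033.
The author returns proof corrections: May 22, 2033 + 24 days = Jun 15, 2033.
Typesetting is finalized: Jun 15, 2033 + 71 days = Aug 25, 2033.
The issue goes to press: Aug 25, 2033 + 6 days = Aug 31, 2033.
The article appears online: Aug 31, 2033 + 14 days = Sep 14, 2033.
Jul 13, 2033 falls between when the author returns proof corrections (Jun 15, 2033) and when typesetting is finalized (Aug 25, 2033).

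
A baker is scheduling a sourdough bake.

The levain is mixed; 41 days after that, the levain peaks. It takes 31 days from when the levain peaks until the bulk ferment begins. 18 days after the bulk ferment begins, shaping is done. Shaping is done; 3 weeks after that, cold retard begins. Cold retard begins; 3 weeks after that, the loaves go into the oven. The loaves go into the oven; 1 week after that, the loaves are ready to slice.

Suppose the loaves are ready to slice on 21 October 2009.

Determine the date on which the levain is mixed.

The loaves are ready to slice: Oct 21, 2009.
The loaves go into the oven: Oct 21, 2009 − 1 week = Oct 14, 2009.
Cold retard begins: Oct 14, 2009 − 3 weeks = Sep 23, 2009.
Shaping is done: Sep 23, 2009 − 3 weeks = Sep 2, 2009.
The bulk ferment begins: Sep 2, 2009 − 18 days = Aug 15, 2009.
The levain peaks: Aug 15, 2009 − 31 days = Jul 15, 2009.
The levain is mixed: Jul 15, 2009 − 41 days = Jun 4, 2009.

4 June 2009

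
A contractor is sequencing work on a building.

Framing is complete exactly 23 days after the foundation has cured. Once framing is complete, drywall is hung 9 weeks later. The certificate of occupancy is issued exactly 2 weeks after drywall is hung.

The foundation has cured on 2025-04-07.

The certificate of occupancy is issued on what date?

2025-07-16

The foundation has cured: Apr 7, 2025.
Framing is complete: Apr 7, 2025 + 23 days = Apr 30, 2025.
Drywall is hung: Apr 30, 2025 + 9 weeks = Jul 2, 2025.
The certificate of occupancy is issued: Jul 2, 2025 + 2 weeks = Jul 16, 2025.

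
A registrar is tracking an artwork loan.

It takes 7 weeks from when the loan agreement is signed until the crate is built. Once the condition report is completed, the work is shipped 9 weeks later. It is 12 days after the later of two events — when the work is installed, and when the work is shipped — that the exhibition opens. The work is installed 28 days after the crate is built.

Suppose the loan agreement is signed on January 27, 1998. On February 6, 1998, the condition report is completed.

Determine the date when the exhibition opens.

April 26, 1998

The loan agreement is signed: Jan 27, 1998.
The crate is built: Jan 27, 1998 + 7 weeks = Mar 17, 1998.
The work is installed: Mar 17, 1998 + 28 days = Apr 14, 1998.
The condition report is completed: Feb 6, 1998.
The work is shipped: Feb 6, 1998 + 9 weeks = Apr 10, 1998.
Both prerequisites met — the work is installed (Apr 14, 1998), the work is shipped (Apr 10, 1998); the later is Apr 14, 1998.
The exhibition opens: Apr 14, 1998 + 12 days = Apr 26, 1998.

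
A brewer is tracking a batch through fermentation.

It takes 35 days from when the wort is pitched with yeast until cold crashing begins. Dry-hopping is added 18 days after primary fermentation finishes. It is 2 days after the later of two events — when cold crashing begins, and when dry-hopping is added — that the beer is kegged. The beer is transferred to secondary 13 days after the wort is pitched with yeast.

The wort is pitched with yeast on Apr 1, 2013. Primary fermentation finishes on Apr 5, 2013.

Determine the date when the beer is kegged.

The wort is pitched with yeast: Apr 1, 2013.
Cold crashing begins: Apr 1, 2013 + 35 days = May 6, 2013.
Primary fermentation finishes: Apr 5, 2013.
Dry-hopping is added: Apr 5, 2013 + 18 days = Apr 23, 2013.
Both prerequisites met — cold crashing begins (May 6, 2013), dry-hopping is added (Apr 23, 2013); the later is May 6, 2013.
The beer is kegged: May 6, 2013 + 2 days = May 8, 2013.

May 8, 2013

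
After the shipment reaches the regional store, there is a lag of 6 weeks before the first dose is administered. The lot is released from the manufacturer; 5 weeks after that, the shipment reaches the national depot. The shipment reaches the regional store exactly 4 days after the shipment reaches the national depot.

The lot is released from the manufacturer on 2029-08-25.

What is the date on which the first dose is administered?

The lot is released from the manufacturer: Aug 25, 2029.
The shipment reaches the national depot: Aug 25, 2029 + 5 weeks = Sep 29, 2029.
The shipment reaches the regional store: Sep 29, 2029 + 4 days = Oct 3, 2029.
The first dose is administered: Oct 3, 2029 + 6 weeks = Nov 14, 2029.

2029-11-14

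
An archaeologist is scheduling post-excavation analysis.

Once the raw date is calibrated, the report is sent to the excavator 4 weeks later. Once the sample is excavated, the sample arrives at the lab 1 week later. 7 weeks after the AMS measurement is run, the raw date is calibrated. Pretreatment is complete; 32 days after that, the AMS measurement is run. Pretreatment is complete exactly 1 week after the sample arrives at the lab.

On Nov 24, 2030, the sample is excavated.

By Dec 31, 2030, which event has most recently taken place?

Pretreatment is complete

The sample is excavated: Nov 24, 2030.
The sample arrives at the lab: Nov 24, 2030 + 1 week = Dec 1, 2030.
Pretreatment is complete: Dec 1, 2030 + 1 week = Dec 8, 2030.
The AMS measurement is run: Dec 8, 2030 + 32 days = Jan 9, 2031.
The raw date is calibrated: Jan 9, 2031 + 7 weeks = Feb 27, 2031.
The report is sent to the excavator: Feb 27, 2031 + 4 weeks = Mar 27, 2031.
Dec 31, 2030 falls between when pretreatment is complete (Dec 8, 2030) and when the AMS measurement is run (Jan 9, 2031).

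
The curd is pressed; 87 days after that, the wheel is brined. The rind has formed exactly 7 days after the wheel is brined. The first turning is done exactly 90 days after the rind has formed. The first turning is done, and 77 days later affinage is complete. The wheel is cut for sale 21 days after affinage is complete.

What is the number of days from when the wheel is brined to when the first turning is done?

97 days

Causal path: the wheel is brined → the rind has formed → the first turning is done.
Total delay along the path: 7 + 90 = 97 days.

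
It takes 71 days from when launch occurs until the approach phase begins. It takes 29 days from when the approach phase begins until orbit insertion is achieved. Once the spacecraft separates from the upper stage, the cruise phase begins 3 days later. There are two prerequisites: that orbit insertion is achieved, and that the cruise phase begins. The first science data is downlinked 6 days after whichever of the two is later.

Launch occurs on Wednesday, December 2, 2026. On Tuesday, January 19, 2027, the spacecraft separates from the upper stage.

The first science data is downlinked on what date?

Launch occurs: Dec 2, 2026.
The approach phase begins: Dec 2, 2026 + 71 days = Feb 11, 2027.
Orbit insertion is achieved: Feb 11, 2027 + 29 days = Mar 12, 2027.
The spacecraft separates from the upper stage: Jan 19, 2027.
The cruise phase begins: Jan 19, 2027 + 3 days = Jan 22, 2027.
Both prerequisites met — orbit insertion is achieved (Mar 12, 2027), the cruise phase begins (Jan 22, 2027); the later is Mar 12, 2027.
The first science data is downlinked: Mar 12, 2027 + 6 days = Mar 18, 2027.

Thursday, March 18, 2027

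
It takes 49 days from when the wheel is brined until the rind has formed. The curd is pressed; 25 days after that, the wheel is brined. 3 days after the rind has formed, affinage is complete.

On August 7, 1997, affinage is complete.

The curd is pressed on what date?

Affinage is complete: Aug 7, 1997.
The rind has formed: Aug 7, 1997 − 3 days = Aug 4, 1997.
The wheel is brined: Aug 4, 1997 − 49 days = Jun 16, 1997.
The curd is pressed: Jun 16, 1997 − 25 days = May 22, 1997.

May 22, 1997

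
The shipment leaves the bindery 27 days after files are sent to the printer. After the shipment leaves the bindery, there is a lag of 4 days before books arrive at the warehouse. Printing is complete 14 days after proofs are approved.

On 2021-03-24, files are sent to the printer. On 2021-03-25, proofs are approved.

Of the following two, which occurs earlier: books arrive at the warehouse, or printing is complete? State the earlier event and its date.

Printing is complete — 2021-04-08

Files are sent to the printer: Mar 24, 2021.
The shipment leaves the bindery: Mar 24, 2021 + 27 days = Apr 20, 2021.
Books arrive at the warehouse: Apr 20, 2021 + 4 days = Apr 24, 2021.
Proofs are approved: Mar 25, 2021.
Printing is complete: Mar 25, 2021 + 14 days = Apr 8, 2021.
Comparing: books arrive at the warehouse on Apr 24, 2021 vs printing is complete on Apr 8, 2021. Earlier: printing is complete.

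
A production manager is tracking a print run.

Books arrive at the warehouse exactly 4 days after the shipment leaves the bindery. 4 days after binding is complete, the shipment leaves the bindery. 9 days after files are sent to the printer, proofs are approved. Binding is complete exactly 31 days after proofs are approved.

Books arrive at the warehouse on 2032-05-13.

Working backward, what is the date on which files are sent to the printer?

Books arrive at the warehouse: May 13, 2032.
The shipment leaves the bindery: May 13, 2032 − 4 days = May 9, 2032.
Binding is complete: May 9, 2032 − 4 days = May 5, 2032.
Proofs are approved: May 5, 2032 − 31 days = Apr 4, 2032.
Files are sent to the printer: Apr 4, 2032 − 9 days = Mar 26, 2032.

2032-03-26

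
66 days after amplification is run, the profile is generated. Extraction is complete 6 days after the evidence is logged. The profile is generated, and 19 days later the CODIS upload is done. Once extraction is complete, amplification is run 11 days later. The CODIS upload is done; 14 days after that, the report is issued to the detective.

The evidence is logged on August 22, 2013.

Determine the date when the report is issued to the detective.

The evidence is logged: Aug 22, 2013.
Extraction is complete: Aug 22, 2013 + 6 days = Aug 28, 2013.
Amplification is run: Aug 28, 2013 + 11 days = Sep 8, 2013.
The profile is generated: Sep 8, 2013 + 66 days = Nov 13, 2013.
The CODIS upload is done: Nov 13, 2013 + 19 days = Dec 2, 2013.
The report is issued to the detective: Dec 2, 2013 + 14 days = Dec 16, 2013.

December 16, 2013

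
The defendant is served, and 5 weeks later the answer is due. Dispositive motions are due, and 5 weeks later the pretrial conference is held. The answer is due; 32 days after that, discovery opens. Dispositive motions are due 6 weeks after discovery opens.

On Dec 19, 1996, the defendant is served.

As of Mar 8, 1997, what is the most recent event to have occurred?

The defendant is served: Dec 19, 1996.
The answer is due: Dec 19, 1996 + 5 weeks = Jan 23, 1997.
Discovery opens: Jan 23, 1997 + 32 days = Feb 24, 1997.
Dispositive motions are due: Feb 24, 1997 + 6 weeks = Apr 7, 1997.
The pretrial conference is held: Apr 7, 1997 + 5 weeks = May 12, 1997.
Mar 8, 1997 falls between when discovery opens (Feb 24, 1997) and when dispositive motions are due (Apr 7, 1997).

Discovery opens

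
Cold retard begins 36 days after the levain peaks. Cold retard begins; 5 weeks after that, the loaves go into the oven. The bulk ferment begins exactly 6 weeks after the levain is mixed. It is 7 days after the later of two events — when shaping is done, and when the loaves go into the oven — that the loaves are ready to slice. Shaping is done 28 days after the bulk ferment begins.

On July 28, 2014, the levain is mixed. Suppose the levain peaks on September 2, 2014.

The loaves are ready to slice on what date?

The levain is mixed: Jul 28, 2014.
The bulk ferment begins: Jul 28, 2014 + 6 weeks = Sep 8, 2014.
Shaping is done: Sep 8, 2014 + 28 days = Oct 6, 2014.
The levain peaks: Sep 2, 2014.
Cold retard begins: Sep 2, 2014 + 36 days = Oct 8, 2014.
The loaves go into the oven: Oct 8, 2014 + 5 weeks = Nov 12, 2014.
Both prerequisites met — shaping is done (Oct 6, 2014), the loaves go into the oven (Nov 12, 2014); the later is Nov 12, 2014.
The loaves are ready to slice: Nov 12, 2014 + 7 days = Nov 19, 2014.

November 19, 2014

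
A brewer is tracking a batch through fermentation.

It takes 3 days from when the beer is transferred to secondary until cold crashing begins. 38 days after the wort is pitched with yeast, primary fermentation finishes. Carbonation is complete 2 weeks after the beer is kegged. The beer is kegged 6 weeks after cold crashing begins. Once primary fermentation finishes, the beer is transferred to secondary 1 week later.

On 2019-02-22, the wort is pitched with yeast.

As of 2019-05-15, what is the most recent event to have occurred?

Cold crashing begins

The wort is pitched with yeast: Feb 22, 2019.
Primary fermentation finishes: Feb 22, 2019 + 38 days = Apr 1, 2019.
The beer is transferred to secondary: Apr 1, 2019 + 1 week = Apr 8, 2019.
Cold crashing begins: Apr 8, 2019 + 3 days = Apr 11, 2019.
The beer is kegged: Apr 11, 2019 + 6 weeks = May 23, 2019.
Carbonation is complete: May 23, 2019 + 2 weeks = Jun 6, 2019.
May 15, 2019 falls between when cold crashing begins (Apr 11, 2019) and when the beer is kegged (May 23, 2019).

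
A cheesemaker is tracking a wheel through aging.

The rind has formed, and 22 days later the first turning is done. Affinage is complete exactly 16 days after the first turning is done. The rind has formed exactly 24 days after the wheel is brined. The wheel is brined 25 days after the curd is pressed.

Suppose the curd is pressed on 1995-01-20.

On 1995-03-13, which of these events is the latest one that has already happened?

The curd is pressed: Jan 20, 1995.
The wheel is brined: Jan 20, 1995 + 25 days = Feb 14, 1995.
The rind has formed: Feb 14, 1995 + 24 days = Mar 10, 1995.
The first turning is done: Mar 10, 1995 + 22 days = Apr 1, 1995.
Affinage is complete: Apr 1, 1995 + 16 days = Apr 17, 1995.
Mar 13, 1995 falls between when the rind has formed (Mar 10, 1995) and when the first turning is done (Apr 1, 1995).

The rind has formed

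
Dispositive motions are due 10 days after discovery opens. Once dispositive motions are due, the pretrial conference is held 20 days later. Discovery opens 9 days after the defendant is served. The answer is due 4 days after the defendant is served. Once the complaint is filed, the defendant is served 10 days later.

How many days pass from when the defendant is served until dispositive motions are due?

Causal path: the defendant is served → discovery opens → dispositive motions are due.
Total delay along the path: 9 + 10 = 19 days.

19 days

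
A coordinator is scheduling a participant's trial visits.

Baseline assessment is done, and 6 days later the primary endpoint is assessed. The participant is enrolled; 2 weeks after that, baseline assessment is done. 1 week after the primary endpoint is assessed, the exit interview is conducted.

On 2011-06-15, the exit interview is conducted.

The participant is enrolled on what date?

The exit interview is conducted: Jun 15, 2011.
The primary endpoint is assessed: Jun 15, 2011 − 1 week = Jun 8, 2011.
Baseline assessment is done: Jun 8, 2011 − 6 days = Jun 2, 2011.
The participant is enrolled: Jun 2, 2011 − 2 weeks = May 19, 2011.

2011-05-19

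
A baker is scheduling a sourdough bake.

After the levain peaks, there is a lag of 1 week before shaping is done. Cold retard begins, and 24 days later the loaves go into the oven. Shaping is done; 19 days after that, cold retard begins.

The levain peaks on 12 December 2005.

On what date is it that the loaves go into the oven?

31 January 2006

The levain peaks: Dec 12, 2005.
Shaping is done: Dec 12, 2005 + 1 week = Dec 19, 2005.
Cold retard begins: Dec 19, 2005 + 19 days = Jan 7, 2006.
The loaves go into the oven: Jan 7, 2006 + 24 days = Jan 31, 2006.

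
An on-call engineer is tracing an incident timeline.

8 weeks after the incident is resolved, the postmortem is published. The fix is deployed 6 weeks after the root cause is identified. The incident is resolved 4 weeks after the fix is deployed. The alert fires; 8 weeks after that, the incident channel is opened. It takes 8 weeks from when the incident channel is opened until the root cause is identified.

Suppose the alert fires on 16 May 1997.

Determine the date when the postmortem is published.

The alert fires: May 16, 1997.
The incident channel is opened: May 16, 1997 + 8 weeks = Jul 11, 1997.
The root cause is identified: Jul 11, 1997 + 8 weeks = Sep 5, 1997.
The fix is deployed: Sep 5, 1997 + 6 weeks = Oct 17, 1997.
The incident is resolved: Oct 17, 1997 + 4 weeks = Nov 14, 1997.
The postmortem is published: Nov 14, 1997 + 8 weeks = Jan 9, 1998.

9 January 1998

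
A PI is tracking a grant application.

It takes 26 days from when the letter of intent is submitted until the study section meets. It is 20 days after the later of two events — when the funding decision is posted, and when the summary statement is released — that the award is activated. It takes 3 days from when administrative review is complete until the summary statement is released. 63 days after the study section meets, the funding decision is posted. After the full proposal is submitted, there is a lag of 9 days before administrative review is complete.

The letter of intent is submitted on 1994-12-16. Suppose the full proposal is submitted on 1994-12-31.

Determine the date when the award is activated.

The letter of intent is submitted: Dec 16, 1994.
The study section meets: Dec 16, 1994 + 26 days = Jan 11, 1995.
The funding decision is posted: Jan 11, 1995 + 63 days = Mar 15, 1995.
The full proposal is submitted: Dec 31, 1994.
Administrative review is complete: Dec 31, 1994 + 9 days = Jan 9, 1995.
The summary statement is released: Jan 9, 1995 + 3 days = Jan 12, 1995.
Both prerequisites met — the funding decision is posted (Mar 15, 1995), the summary statement is released (Jan 12, 1995); the later is Mar 15, 1995.
The award is activated: Mar 15, 1995 + 20 days = Apr 4, 1995.

1995-04-04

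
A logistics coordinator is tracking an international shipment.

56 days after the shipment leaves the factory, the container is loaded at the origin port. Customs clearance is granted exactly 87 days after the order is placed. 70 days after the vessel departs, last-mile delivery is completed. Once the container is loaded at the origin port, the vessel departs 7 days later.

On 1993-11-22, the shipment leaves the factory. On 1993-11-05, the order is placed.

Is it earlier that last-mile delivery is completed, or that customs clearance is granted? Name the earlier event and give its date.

Customs clearance is granted — 1994-01-31

The shipment leaves the factory: Nov 22, 1993.
The container is loaded at the origin port: Nov 22, 1993 + 56 days = Jan 17, 1994.
The vessel departs: Jan 17, 1994 + 7 days = Jan 24, 1994.
Last-mile delivery is completed: Jan 24, 1994 + 70 days = Apr 4, 1994.
The order is placed: Nov 5, 1993.
Customs clearance is granted: Nov 5, 1993 + 87 days = Jan 31, 1994.
Comparing: last-mile delivery is completed on Apr 4, 1994 vs customs clearance is granted on Jan 31, 1994. Earlier: customs clearance is granted.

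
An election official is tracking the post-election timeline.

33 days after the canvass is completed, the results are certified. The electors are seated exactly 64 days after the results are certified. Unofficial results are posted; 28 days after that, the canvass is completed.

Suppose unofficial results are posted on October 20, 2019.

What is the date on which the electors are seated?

Unofficial results are posted: Oct 20, 2019.
The canvass is completed: Oct 20, 2019 + 28 days = Nov 17, 2019.
The results are certified: Nov 17, 2019 + 33 days = Dec 20, 2019.
The electors are seated: Dec 20, 2019 + 64 days = Feb 22, 2020.

February 22, 2020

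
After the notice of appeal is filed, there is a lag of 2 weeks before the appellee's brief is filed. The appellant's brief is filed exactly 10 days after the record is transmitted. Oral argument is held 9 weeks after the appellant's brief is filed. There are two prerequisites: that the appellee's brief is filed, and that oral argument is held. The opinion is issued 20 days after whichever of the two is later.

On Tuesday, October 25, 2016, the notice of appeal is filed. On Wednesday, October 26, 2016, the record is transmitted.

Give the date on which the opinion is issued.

The notice of appeal is filed: Oct 25, 2016.
The appellee's brief is filed: Oct 25, 2016 + 2 weeks = Nov 8, 2016.
The record is transmitted: Oct 26, 2016.
The appellant's brief is filed: Oct 26, 2016 + 10 days = Nov 5, 2016.
Oral argument is held: Nov 5, 2016 + 9 weeks = Jan 7, 2017.
Both prerequisites met — the appellee's brief is filed (Nov 8, 2016), oral argument is held (Jan 7, 2017); the later is Jan 7, 2017.
The opinion is issued: Jan 7, 2017 + 20 days = Jan 27, 2017.

Friday, January 27, 2017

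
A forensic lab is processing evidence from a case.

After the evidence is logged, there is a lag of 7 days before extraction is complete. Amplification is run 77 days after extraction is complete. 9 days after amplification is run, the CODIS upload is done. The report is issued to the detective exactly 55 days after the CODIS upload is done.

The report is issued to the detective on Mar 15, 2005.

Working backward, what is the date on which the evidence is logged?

The report is issued to the detective: Mar 15, 2005.
The CODIS upload is done: Mar 15, 2005 − 55 days = Jan 19, 2005.
Amplification is run: Jan 19, 2005 − 9 days = Jan 10, 2005.
Extraction is complete: Jan 10, 2005 − 77 days = Oct 25, 2004.
The evidence is logged: Oct 25, 2004 − 7 days = Oct 18, 2004.

Oct 18, 2004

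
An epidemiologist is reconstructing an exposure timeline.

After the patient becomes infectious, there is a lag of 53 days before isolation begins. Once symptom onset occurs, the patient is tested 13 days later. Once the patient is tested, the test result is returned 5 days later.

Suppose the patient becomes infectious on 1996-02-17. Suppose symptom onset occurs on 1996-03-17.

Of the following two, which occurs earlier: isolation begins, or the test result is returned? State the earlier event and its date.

The test result is returned — 1996-04-04

The patient becomes infectious: Feb 17, 1996.
Isolation begins: Feb 17, 1996 + 53 days = Apr 10, 1996.
Symptom onset occurs: Mar 17, 1996.
The patient is tested: Mar 17, 1996 + 13 days = Mar 30, 1996.
The test result is returned: Mar 30, 1996 + 5 days = Apr 4, 1996.
Comparing: isolation begins on Apr 10, 1996 vs the test result is returned on Apr 4, 1996. Earlier: the test result is returned.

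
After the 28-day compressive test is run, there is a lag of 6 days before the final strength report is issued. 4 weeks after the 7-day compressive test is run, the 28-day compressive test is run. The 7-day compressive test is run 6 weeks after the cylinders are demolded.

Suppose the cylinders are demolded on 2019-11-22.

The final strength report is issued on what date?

The cylinders are demolded: Nov 22, 2019.
The 7-day compressive test is run: Nov 22, 2019 + 6 weeks = Jan 3, 2020.
The 28-day compressive test is run: Jan 3, 2020 + 4 weeks = Jan 31, 2020.
The final strength report is issued: Jan 31, 2020 + 6 days = Feb 6, 2020.

2020-02-06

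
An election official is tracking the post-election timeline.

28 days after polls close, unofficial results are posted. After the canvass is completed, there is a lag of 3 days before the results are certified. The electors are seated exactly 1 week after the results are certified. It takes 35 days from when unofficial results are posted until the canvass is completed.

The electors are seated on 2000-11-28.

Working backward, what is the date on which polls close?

The electors are seated: Nov 28, 2000.
The results are certified: Nov 28, 2000 − 1 week = Nov 21, 2000.
The canvass is completed: Nov 21, 2000 − 3 days = Nov 18, 2000.
Unofficial results are posted: Nov 18, 2000 − 35 days = Oct 14, 2000.
Polls close: Oct 14, 2000 − 28 days = Sep 16, 2000.

2000-09-16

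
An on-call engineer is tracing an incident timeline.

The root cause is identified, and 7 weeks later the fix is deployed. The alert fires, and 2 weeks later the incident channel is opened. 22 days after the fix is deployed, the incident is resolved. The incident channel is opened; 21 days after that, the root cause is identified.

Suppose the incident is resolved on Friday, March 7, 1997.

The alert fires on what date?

The incident is resolved: Mar 7, 1997.
The fix is deployed: Mar 7, 1997 − 22 days = Feb 13, 1997.
The root cause is identified: Feb 13, 1997 − 7 weeks = Dec 26, 1996.
The incident channel is opened: Dec 26, 1996 − 21 days = Dec 5, 1996.
The alert fires: Dec 5, 1996 − 2 weeks = Nov 21, 1996.

Thursday, November 21, 1996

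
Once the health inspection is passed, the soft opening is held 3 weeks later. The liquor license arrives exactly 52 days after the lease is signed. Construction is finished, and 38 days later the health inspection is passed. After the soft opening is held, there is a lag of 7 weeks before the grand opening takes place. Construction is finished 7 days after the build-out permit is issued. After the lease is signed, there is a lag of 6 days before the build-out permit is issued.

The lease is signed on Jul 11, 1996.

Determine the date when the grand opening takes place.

Nov 9, 1996

The lease is signed: Jul 11, 1996.
The build-out permit is issued: Jul 11, 1996 + 6 days = Jul 17, 1996.
Construction is finished: Jul 17, 1996 + 7 days = Jul 24, 1996.
The health inspection is passed: Jul 24, 1996 + 38 days = Aug 31, 1996.
The soft opening is held: Aug 31, 1996 + 3 weeks = Sep 21, 1996.
The grand opening takes place: Sep 21, 1996 + 7 weeks = Nov 9, 1996.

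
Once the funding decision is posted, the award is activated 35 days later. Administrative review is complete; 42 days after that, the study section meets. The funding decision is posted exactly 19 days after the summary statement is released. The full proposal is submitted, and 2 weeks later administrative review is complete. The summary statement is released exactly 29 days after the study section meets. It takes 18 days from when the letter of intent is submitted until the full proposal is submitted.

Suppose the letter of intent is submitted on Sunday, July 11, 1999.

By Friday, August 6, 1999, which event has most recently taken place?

The letter of intent is submitted: Jul 11, 1999.
The full proposal is submitted: Jul 11, 1999 + 18 days = Jul 29, 1999.
Administrative review is complete: Jul 29, 1999 + 2 weeks = Aug 12, 1999.
The study section meets: Aug 12, 1999 + 42 days = Sep 23, 1999.
The summary statement is released: Sep 23, 1999 + 29 days = Oct 22, 1999.
The funding decision is posted: Oct 22, 1999 + 19 days = Nov 10, 1999.
The award is activated: Nov 10, 1999 + 35 days = Dec 15, 1999.
Aug 6, 1999 falls between when the full proposal is submitted (Jul 29, 1999) and when administrative review is complete (Aug 12, 1999).

The full proposal is submitted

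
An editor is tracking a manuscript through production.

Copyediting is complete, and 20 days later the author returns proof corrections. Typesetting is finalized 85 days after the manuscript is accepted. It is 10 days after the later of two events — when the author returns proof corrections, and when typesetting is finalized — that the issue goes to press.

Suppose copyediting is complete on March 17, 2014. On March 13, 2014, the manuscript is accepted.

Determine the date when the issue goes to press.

June 16, 2014

Copyediting is complete: Mar 17, 2014.
The author returns proof corrections: Mar 17, 2014 + 20 days = Apr 6, 2014.
The manuscript is accepted: Mar 13, 2014.
Typesetting is finalized: Mar 13, 2014 + 85 days = Jun 6, 2014.
Both prerequisites met — the author returns proof corrections (Apr 6, 2014), typesetting is finalized (Jun 6, 2014); the later is Jun 6, 2014.
The issue goes to press: Jun 6, 2014 + 10 days = Jun 16, 2014.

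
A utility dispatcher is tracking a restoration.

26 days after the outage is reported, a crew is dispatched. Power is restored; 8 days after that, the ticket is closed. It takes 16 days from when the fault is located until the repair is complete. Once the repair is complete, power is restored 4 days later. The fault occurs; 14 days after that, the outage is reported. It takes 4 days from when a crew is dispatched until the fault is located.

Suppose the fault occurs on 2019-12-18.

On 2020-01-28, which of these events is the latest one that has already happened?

A crew is dispatched

The fault occurs: Dec 18, 2019.
The outage is reported: Dec 18, 2019 + 14 days = Jan 1, 2020.
A crew is dispatched: Jan 1, 2020 + 26 days = Jan 27, 2020.
The fault is located: Jan 27, 2020 + 4 days = Jan 31, 2020.
The repair is complete: Jan 31, 2020 + 16 days = Feb 16, 2020.
Power is restored: Feb 16, 2020 + 4 days = Feb 20, 2020.
The ticket is closed: Feb 20, 2020 + 8 days = Feb 28, 2020.
Jan 28, 2020 falls between when a crew is dispatched (Jan 27, 2020) and when the fault is located (Jan 31, 2020).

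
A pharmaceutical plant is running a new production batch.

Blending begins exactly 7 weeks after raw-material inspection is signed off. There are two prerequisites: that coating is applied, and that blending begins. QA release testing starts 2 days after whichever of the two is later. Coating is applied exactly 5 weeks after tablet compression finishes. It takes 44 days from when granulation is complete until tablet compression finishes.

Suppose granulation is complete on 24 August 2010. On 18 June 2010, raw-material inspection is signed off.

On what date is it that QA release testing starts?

13 November 2010

Granulation is complete: Aug 24, 2010.
Tablet compression finishes: Aug 24, 2010 + 44 days = Oct 7, 2010.
Coating is applied: Oct 7, 2010 + 5 weeks = Nov 11, 2010.
Raw-material inspection is signed off: Jun 18, 2010.
Blending begins: Jun 18, 2010 + 7 weeks = Aug 6, 2010.
Both prerequisites met — coating is applied (Nov 11, 2010), blending begins (Aug 6, 2010); the later is Nov 11, 2010.
QA release testing starts: Nov 11, 2010 + 2 days = Nov 13, 2010.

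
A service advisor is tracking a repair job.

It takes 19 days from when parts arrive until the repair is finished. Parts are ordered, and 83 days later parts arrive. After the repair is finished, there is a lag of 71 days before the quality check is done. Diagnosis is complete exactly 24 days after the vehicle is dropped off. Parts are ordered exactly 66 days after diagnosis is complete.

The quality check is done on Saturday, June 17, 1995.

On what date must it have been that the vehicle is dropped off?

The quality check is done: Jun 17, 1995.
The repair is finished: Jun 17, 1995 − 71 days = Apr 7, 1995.
Parts arrive: Apr 7, 1995 − 19 days = Mar 19, 1995.
Parts are ordered: Mar 19, 1995 − 83 days = Dec 26, 1994.
Diagnosis is complete: Dec 26, 1994 − 66 days = Oct 21, 1994.
The vehicle is dropped off: Oct 21, 1994 − 24 days = Sep 27, 1994.

Tuesday, September 27, 1994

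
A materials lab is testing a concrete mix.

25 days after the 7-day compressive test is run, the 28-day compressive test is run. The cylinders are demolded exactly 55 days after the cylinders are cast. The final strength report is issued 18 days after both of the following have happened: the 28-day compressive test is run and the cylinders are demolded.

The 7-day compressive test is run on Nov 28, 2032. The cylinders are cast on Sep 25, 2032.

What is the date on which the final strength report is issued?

The 7-day compressive test is run: Nov 28, 2032.
The 28-day compressive test is run: Nov 28, 2032 + 25 days = Dec 23, 2032.
The cylinders are cast: Sep 25, 2032.
The cylinders are demolded: Sep 25, 2032 + 55 days = Nov 19, 2032.
Both prerequisites met — the 28-day compressive test is run (Dec 23, 2032), the cylinders are demolded (Nov 19, 2032); the later is Dec 23, 2032.
The final strength report is issued: Dec 23, 2032 + 18 days = Jan 10, 2033.

Jan 10, 2033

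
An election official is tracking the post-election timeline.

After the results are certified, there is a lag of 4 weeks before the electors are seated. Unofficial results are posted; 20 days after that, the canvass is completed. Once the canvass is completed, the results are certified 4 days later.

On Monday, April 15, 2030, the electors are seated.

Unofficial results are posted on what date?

The electors are seated: Apr 15, 2030.
The results are certified: Apr 15, 2030 − 4 weeks = Mar 18, 2030.
The canvass is completed: Mar 18, 2030 − 4 days = Mar 14, 2030.
Unofficial results are posted: Mar 14, 2030 − 20 days = Feb 22, 2030.

Friday, February 22, 2030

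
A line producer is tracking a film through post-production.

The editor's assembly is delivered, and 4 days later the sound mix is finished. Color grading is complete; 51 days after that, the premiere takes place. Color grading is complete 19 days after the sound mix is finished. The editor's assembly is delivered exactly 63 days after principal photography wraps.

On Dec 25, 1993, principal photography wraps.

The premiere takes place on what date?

May 11, 1994

Principal photography wraps: Dec 25, 1993.
The editor's assembly is delivered: Dec 25, 1993 + 63 days = Feb 26, 1994.
The sound mix is finished: Feb 26, 1994 + 4 days = Mar 2, 1994.
Color grading is complete: Mar 2, 1994 + 19 days = Mar 21, 1994.
The premiere takes place: Mar 21, 1994 + 51 days = May 11, 1994.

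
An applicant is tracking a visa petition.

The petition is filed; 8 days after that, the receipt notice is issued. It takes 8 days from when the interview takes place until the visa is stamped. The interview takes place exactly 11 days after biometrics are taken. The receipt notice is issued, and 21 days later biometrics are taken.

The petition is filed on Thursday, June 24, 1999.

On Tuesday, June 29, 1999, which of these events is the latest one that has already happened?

The petition is filed

The petition is filed: Jun 24, 1999.
The receipt notice is issued: Jun 24, 1999 + 8 days = Jul 2, 1999.
Biometrics are taken: Jul 2, 1999 + 21 days = Jul 23, 1999.
The interview takes place: Jul 23, 1999 + 11 days = Aug 3, 1999.
The visa is stamped: Aug 3, 1999 + 8 days = Aug 11, 1999.
Jun 29, 1999 falls between when the petition is filed (Jun 24, 1999) and when the receipt notice is issued (Jul 2, 1999).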